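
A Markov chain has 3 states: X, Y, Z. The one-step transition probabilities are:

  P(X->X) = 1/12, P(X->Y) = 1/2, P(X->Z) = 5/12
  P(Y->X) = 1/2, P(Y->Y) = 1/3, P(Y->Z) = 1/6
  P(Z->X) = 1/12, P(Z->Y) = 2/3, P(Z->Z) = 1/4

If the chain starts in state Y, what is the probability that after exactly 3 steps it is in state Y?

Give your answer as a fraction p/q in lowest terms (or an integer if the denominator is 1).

Answer: 17/36

Derivation:
Computing P^3 by repeated multiplication:
P^1 =
  X: [1/12, 1/2, 5/12]
  Y: [1/2, 1/3, 1/6]
  Z: [1/12, 2/3, 1/4]
P^2 =
  X: [7/24, 35/72, 2/9]
  Y: [2/9, 17/36, 11/36]
  Z: [13/36, 31/72, 5/24]
P^3 =
  X: [247/864, 197/432, 223/864]
  Y: [121/432, 17/36, 107/432]
  Z: [227/864, 25/54, 79/288]

(P^3)[Y -> Y] = 17/36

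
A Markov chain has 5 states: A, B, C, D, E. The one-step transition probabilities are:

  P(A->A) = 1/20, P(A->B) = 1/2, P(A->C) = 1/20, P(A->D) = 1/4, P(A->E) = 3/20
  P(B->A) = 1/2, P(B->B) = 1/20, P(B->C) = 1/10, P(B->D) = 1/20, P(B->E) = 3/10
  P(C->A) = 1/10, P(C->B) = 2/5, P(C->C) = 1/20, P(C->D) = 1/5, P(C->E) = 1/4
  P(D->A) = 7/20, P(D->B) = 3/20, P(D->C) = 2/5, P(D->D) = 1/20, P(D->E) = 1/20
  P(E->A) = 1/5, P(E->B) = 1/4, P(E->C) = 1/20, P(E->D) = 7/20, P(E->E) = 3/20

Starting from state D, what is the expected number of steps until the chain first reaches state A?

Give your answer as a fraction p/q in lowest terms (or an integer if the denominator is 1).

Let h_i = expected steps to first reach A from state i.
Boundary: h_A = 0.
First-step equations for the other states:
  h_B = 1 + 1/2*h_A + 1/20*h_B + 1/10*h_C + 1/20*h_D + 3/10*h_E
  h_C = 1 + 1/10*h_A + 2/5*h_B + 1/20*h_C + 1/5*h_D + 1/4*h_E
  h_D = 1 + 7/20*h_A + 3/20*h_B + 2/5*h_C + 1/20*h_D + 1/20*h_E
  h_E = 1 + 1/5*h_A + 1/4*h_B + 1/20*h_C + 7/20*h_D + 3/20*h_E

Substituting h_A = 0 and rearranging gives the linear system (I - Q) h = 1:
  [19/20, -1/10, -1/20, -3/10] . (h_B, h_C, h_D, h_E) = 1
  [-2/5, 19/20, -1/5, -1/4] . (h_B, h_C, h_D, h_E) = 1
  [-3/20, -2/5, 19/20, -1/20] . (h_B, h_C, h_D, h_E) = 1
  [-1/4, -1/20, -7/20, 17/20] . (h_B, h_C, h_D, h_E) = 1

Solving yields:
  h_B = 98770/35797
  h_C = 137760/35797
  h_D = 118010/35797
  h_E = 127860/35797

Starting state is D, so the expected hitting time is h_D = 118010/35797.

Answer: 118010/35797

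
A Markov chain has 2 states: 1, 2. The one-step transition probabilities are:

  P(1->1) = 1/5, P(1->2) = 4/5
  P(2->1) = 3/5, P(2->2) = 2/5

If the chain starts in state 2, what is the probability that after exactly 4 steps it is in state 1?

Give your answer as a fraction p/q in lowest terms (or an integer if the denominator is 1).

Answer: 261/625

Derivation:
Computing P^4 by repeated multiplication:
P^1 =
  1: [1/5, 4/5]
  2: [3/5, 2/5]
P^2 =
  1: [13/25, 12/25]
  2: [9/25, 16/25]
P^3 =
  1: [49/125, 76/125]
  2: [57/125, 68/125]
P^4 =
  1: [277/625, 348/625]
  2: [261/625, 364/625]

(P^4)[2 -> 1] = 261/625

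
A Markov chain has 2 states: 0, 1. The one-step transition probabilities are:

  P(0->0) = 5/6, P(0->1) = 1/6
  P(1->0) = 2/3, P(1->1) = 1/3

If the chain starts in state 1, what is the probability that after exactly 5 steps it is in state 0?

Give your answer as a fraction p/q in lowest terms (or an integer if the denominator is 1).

Answer: 1555/1944

Derivation:
Computing P^5 by repeated multiplication:
P^1 =
  0: [5/6, 1/6]
  1: [2/3, 1/3]
P^2 =
  0: [29/36, 7/36]
  1: [7/9, 2/9]
P^3 =
  0: [173/216, 43/216]
  1: [43/54, 11/54]
P^4 =
  0: [1037/1296, 259/1296]
  1: [259/324, 65/324]
P^5 =
  0: [6221/7776, 1555/7776]
  1: [1555/1944, 389/1944]

(P^5)[1 -> 0] = 1555/1944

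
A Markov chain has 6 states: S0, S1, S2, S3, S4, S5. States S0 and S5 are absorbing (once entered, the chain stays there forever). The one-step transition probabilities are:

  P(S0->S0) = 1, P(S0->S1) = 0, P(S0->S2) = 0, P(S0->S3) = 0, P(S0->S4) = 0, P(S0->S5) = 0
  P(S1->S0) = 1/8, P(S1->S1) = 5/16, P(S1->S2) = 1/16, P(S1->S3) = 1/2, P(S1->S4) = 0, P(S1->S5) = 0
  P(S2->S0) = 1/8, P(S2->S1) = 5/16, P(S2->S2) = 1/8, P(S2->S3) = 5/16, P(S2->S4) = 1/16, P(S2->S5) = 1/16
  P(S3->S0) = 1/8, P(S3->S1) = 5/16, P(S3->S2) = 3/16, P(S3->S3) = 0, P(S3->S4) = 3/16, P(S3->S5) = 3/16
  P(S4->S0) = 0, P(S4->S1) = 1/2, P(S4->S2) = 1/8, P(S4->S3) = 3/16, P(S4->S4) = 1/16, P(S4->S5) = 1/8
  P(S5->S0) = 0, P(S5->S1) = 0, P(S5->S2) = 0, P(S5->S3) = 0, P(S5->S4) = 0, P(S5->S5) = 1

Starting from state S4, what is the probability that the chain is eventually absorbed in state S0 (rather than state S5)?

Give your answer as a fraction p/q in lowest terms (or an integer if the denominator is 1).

Let a_i = P(absorbed in S0 | start in state i).
Boundary conditions: a_S0 = 1, a_S5 = 0.
For each transient state i, a_i = sum_j P(i->j) * a_j:
  a_S1 = 1/8*a_S0 + 5/16*a_S1 + 1/16*a_S2 + 1/2*a_S3 + 0*a_S4 + 0*a_S5
  a_S2 = 1/8*a_S0 + 5/16*a_S1 + 1/8*a_S2 + 5/16*a_S3 + 1/16*a_S4 + 1/16*a_S5
  a_S3 = 1/8*a_S0 + 5/16*a_S1 + 3/16*a_S2 + 0*a_S3 + 3/16*a_S4 + 3/16*a_S5
  a_S4 = 0*a_S0 + 1/2*a_S1 + 1/8*a_S2 + 3/16*a_S3 + 1/16*a_S4 + 1/8*a_S5

Substituting a_S0 = 1 and a_S5 = 0, rearrange to (I - Q) a = r where r[i] = P(i -> S0):
  [11/16, -1/16, -1/2, 0] . (a_S1, a_S2, a_S3, a_S4) = 1/8
  [-5/16, 7/8, -5/16, -1/16] . (a_S1, a_S2, a_S3, a_S4) = 1/8
  [-5/16, -3/16, 1, -3/16] . (a_S1, a_S2, a_S3, a_S4) = 1/8
  [-1/2, -1/8, -3/16, 15/16] . (a_S1, a_S2, a_S3, a_S4) = 0

Solving yields:
  a_S1 = 10638/17285
  a_S2 = 10128/17285
  a_S3 = 1808/3457
  a_S4 = 8832/17285

Starting state is S4, so the absorption probability is a_S4 = 8832/17285.

Answer: 8832/17285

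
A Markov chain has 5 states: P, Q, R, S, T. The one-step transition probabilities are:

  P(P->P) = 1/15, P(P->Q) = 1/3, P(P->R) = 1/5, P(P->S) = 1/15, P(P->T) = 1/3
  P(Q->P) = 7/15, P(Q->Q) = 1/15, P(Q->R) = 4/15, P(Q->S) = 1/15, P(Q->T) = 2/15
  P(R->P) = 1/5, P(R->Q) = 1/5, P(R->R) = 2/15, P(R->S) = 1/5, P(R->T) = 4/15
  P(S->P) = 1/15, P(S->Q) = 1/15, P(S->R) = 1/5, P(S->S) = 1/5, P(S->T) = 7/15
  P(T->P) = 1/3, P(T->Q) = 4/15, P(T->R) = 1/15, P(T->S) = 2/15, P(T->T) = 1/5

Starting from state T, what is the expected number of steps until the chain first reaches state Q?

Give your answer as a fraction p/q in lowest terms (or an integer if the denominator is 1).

Answer: 18450/4541

Derivation:
Let h_i = expected steps to first reach Q from state i.
Boundary: h_Q = 0.
First-step equations for the other states:
  h_P = 1 + 1/15*h_P + 1/3*h_Q + 1/5*h_R + 1/15*h_S + 1/3*h_T
  h_R = 1 + 1/5*h_P + 1/5*h_Q + 2/15*h_R + 1/5*h_S + 4/15*h_T
  h_S = 1 + 1/15*h_P + 1/15*h_Q + 1/5*h_R + 1/5*h_S + 7/15*h_T
  h_T = 1 + 1/3*h_P + 4/15*h_Q + 1/15*h_R + 2/15*h_S + 1/5*h_T

Substituting h_Q = 0 and rearranging gives the linear system (I - Q) h = 1:
  [14/15, -1/5, -1/15, -1/3] . (h_P, h_R, h_S, h_T) = 1
  [-1/5, 13/15, -1/5, -4/15] . (h_P, h_R, h_S, h_T) = 1
  [-1/15, -1/5, 4/5, -7/15] . (h_P, h_R, h_S, h_T) = 1
  [-1/3, -1/15, -2/15, 4/5] . (h_P, h_R, h_S, h_T) = 1

Solving yields:
  h_P = 17430/4541
  h_R = 1065/239
  h_S = 22950/4541
  h_T = 18450/4541

Starting state is T, so the expected hitting time is h_T = 18450/4541.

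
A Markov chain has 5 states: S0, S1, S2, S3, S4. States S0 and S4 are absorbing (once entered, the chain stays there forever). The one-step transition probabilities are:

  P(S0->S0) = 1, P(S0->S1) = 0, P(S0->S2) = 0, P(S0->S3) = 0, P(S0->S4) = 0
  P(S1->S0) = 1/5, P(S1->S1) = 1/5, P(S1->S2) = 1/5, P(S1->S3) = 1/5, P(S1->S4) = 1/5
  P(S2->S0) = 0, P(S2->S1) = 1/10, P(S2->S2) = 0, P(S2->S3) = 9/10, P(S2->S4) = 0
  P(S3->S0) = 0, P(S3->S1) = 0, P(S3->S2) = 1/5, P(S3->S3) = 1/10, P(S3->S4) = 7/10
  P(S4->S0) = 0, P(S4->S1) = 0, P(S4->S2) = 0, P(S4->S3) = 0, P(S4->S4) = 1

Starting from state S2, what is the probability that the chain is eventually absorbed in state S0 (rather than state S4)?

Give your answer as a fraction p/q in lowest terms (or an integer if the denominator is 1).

Answer: 9/277

Derivation:
Let a_i = P(absorbed in S0 | start in state i).
Boundary conditions: a_S0 = 1, a_S4 = 0.
For each transient state i, a_i = sum_j P(i->j) * a_j:
  a_S1 = 1/5*a_S0 + 1/5*a_S1 + 1/5*a_S2 + 1/5*a_S3 + 1/5*a_S4
  a_S2 = 0*a_S0 + 1/10*a_S1 + 0*a_S2 + 9/10*a_S3 + 0*a_S4
  a_S3 = 0*a_S0 + 0*a_S1 + 1/5*a_S2 + 1/10*a_S3 + 7/10*a_S4

Substituting a_S0 = 1 and a_S4 = 0, rearrange to (I - Q) a = r where r[i] = P(i -> S0):
  [4/5, -1/5, -1/5] . (a_S1, a_S2, a_S3) = 1/5
  [-1/10, 1, -9/10] . (a_S1, a_S2, a_S3) = 0
  [0, -1/5, 9/10] . (a_S1, a_S2, a_S3) = 0

Solving yields:
  a_S1 = 72/277
  a_S2 = 9/277
  a_S3 = 2/277

Starting state is S2, so the absorption probability is a_S2 = 9/277.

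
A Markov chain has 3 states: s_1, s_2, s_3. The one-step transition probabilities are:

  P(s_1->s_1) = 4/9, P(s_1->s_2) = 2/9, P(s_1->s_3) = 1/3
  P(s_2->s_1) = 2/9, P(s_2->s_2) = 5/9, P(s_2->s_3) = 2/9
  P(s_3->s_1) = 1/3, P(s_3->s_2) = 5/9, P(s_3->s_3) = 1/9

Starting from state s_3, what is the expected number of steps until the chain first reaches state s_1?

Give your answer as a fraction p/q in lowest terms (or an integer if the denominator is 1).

Answer: 81/22

Derivation:
Let h_i = expected steps to first reach s_1 from state i.
Boundary: h_s_1 = 0.
First-step equations for the other states:
  h_s_2 = 1 + 2/9*h_s_1 + 5/9*h_s_2 + 2/9*h_s_3
  h_s_3 = 1 + 1/3*h_s_1 + 5/9*h_s_2 + 1/9*h_s_3

Substituting h_s_1 = 0 and rearranging gives the linear system (I - Q) h = 1:
  [4/9, -2/9] . (h_s_2, h_s_3) = 1
  [-5/9, 8/9] . (h_s_2, h_s_3) = 1

Solving yields:
  h_s_2 = 45/11
  h_s_3 = 81/22

Starting state is s_3, so the expected hitting time is h_s_3 = 81/22.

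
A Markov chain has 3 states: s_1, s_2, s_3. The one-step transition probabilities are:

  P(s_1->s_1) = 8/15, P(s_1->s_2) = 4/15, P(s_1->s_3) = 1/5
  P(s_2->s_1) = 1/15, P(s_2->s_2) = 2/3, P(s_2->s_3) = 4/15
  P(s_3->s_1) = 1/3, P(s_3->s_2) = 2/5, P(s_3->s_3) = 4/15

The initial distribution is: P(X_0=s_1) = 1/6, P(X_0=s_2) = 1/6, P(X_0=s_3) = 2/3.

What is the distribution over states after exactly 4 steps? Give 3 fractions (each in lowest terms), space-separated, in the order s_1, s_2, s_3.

Propagating the distribution step by step (d_{t+1} = d_t * P):
d_0 = (s_1=1/6, s_2=1/6, s_3=2/3)
  d_1[s_1] = 1/6*8/15 + 1/6*1/15 + 2/3*1/3 = 29/90
  d_1[s_2] = 1/6*4/15 + 1/6*2/3 + 2/3*2/5 = 19/45
  d_1[s_3] = 1/6*1/5 + 1/6*4/15 + 2/3*4/15 = 23/90
d_1 = (s_1=29/90, s_2=19/45, s_3=23/90)
  d_2[s_1] = 29/90*8/15 + 19/45*1/15 + 23/90*1/3 = 77/270
  d_2[s_2] = 29/90*4/15 + 19/45*2/3 + 23/90*2/5 = 317/675
  d_2[s_3] = 29/90*1/5 + 19/45*4/15 + 23/90*4/15 = 331/1350
d_2 = (s_1=77/270, s_2=317/675, s_3=331/1350)
  d_3[s_1] = 77/270*8/15 + 317/675*1/15 + 331/1350*1/3 = 5369/20250
  d_3[s_2] = 77/270*4/15 + 317/675*2/3 + 331/1350*2/5 = 4933/10125
  d_3[s_3] = 77/270*1/5 + 317/675*4/15 + 331/1350*4/15 = 1003/4050
d_3 = (s_1=5369/20250, s_2=4933/10125, s_3=1003/4050)
  d_4[s_1] = 5369/20250*8/15 + 4933/10125*1/15 + 1003/4050*1/3 = 77893/303750
  d_4[s_2] = 5369/20250*4/15 + 4933/10125*2/3 + 1003/4050*2/5 = 75113/151875
  d_4[s_3] = 5369/20250*1/5 + 4933/10125*4/15 + 1003/4050*4/15 = 75631/303750
d_4 = (s_1=77893/303750, s_2=75113/151875, s_3=75631/303750)

Answer: 77893/303750 75113/151875 75631/303750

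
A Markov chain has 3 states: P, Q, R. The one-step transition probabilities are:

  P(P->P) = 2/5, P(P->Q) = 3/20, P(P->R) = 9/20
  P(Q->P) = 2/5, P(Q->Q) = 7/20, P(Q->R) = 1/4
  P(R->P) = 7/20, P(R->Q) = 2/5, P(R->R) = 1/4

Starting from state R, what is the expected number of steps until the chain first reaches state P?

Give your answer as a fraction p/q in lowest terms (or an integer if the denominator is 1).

Answer: 84/31

Derivation:
Let h_i = expected steps to first reach P from state i.
Boundary: h_P = 0.
First-step equations for the other states:
  h_Q = 1 + 2/5*h_P + 7/20*h_Q + 1/4*h_R
  h_R = 1 + 7/20*h_P + 2/5*h_Q + 1/4*h_R

Substituting h_P = 0 and rearranging gives the linear system (I - Q) h = 1:
  [13/20, -1/4] . (h_Q, h_R) = 1
  [-2/5, 3/4] . (h_Q, h_R) = 1

Solving yields:
  h_Q = 80/31
  h_R = 84/31

Starting state is R, so the expected hitting time is h_R = 84/31.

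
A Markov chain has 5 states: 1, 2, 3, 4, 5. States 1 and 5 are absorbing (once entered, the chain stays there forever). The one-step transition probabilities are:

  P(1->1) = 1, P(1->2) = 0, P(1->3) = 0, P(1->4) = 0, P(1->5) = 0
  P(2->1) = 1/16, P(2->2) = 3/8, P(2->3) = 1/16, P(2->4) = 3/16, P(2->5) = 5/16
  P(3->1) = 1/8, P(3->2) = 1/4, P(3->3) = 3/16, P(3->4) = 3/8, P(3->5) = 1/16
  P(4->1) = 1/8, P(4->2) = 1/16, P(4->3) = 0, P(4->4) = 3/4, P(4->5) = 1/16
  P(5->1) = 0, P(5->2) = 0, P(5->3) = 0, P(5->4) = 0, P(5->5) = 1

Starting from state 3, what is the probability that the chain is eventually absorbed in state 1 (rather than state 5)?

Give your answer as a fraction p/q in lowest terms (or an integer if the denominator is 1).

Let a_i = P(absorbed in 1 | start in state i).
Boundary conditions: a_1 = 1, a_5 = 0.
For each transient state i, a_i = sum_j P(i->j) * a_j:
  a_2 = 1/16*a_1 + 3/8*a_2 + 1/16*a_3 + 3/16*a_4 + 5/16*a_5
  a_3 = 1/8*a_1 + 1/4*a_2 + 3/16*a_3 + 3/8*a_4 + 1/16*a_5
  a_4 = 1/8*a_1 + 1/16*a_2 + 0*a_3 + 3/4*a_4 + 1/16*a_5

Substituting a_1 = 1 and a_5 = 0, rearrange to (I - Q) a = r where r[i] = P(i -> 1):
  [5/8, -1/16, -3/16] . (a_2, a_3, a_4) = 1/16
  [-1/4, 13/16, -3/8] . (a_2, a_3, a_4) = 1/8
  [-1/16, 0, 1/4] . (a_2, a_3, a_4) = 1/8

Solving yields:
  a_2 = 50/153
  a_3 = 80/153
  a_4 = 89/153

Starting state is 3, so the absorption probability is a_3 = 80/153.

Answer: 80/153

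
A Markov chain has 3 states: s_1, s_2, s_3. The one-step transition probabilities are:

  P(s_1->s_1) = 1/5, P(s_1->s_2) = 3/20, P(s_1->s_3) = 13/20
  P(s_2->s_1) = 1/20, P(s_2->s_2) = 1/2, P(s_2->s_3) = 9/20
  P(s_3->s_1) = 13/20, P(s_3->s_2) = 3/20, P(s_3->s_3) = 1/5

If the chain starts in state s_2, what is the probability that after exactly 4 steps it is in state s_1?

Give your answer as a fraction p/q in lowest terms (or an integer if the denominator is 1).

Answer: 56531/160000

Derivation:
Computing P^4 by repeated multiplication:
P^1 =
  s_1: [1/5, 3/20, 13/20]
  s_2: [1/20, 1/2, 9/20]
  s_3: [13/20, 3/20, 1/5]
P^2 =
  s_1: [47/100, 81/400, 131/400]
  s_2: [131/400, 13/40, 139/400]
  s_3: [107/400, 81/400, 53/100]
P^3 =
  s_1: [317/1000, 1767/8000, 3697/8000]
  s_2: [2461/8000, 211/800, 3429/8000]
  s_3: [653/1600, 1767/8000, 371/1000]
P^4 =
  s_1: [14993/40000, 36369/160000, 63659/160000]
  s_2: [56531/160000, 3877/16000, 64699/160000]
  s_3: [53411/160000, 36369/160000, 3511/8000]

(P^4)[s_2 -> s_1] = 56531/160000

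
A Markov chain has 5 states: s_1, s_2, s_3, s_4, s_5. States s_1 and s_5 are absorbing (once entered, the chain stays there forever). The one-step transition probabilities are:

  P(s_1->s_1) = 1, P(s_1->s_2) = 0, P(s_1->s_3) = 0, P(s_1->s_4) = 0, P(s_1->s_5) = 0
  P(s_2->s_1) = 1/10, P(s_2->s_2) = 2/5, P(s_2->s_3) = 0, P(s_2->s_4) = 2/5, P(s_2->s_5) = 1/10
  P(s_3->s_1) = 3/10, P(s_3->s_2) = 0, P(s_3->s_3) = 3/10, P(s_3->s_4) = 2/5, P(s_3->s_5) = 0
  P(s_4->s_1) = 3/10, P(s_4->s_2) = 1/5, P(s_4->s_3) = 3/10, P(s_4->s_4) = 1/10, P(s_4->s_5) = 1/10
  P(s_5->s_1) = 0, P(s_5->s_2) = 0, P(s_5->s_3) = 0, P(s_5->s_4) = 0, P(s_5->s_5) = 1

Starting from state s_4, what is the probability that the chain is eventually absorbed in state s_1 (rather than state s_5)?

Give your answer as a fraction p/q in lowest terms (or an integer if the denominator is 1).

Answer: 97/125

Derivation:
Let a_i = P(absorbed in s_1 | start in state i).
Boundary conditions: a_s_1 = 1, a_s_5 = 0.
For each transient state i, a_i = sum_j P(i->j) * a_j:
  a_s_2 = 1/10*a_s_1 + 2/5*a_s_2 + 0*a_s_3 + 2/5*a_s_4 + 1/10*a_s_5
  a_s_3 = 3/10*a_s_1 + 0*a_s_2 + 3/10*a_s_3 + 2/5*a_s_4 + 0*a_s_5
  a_s_4 = 3/10*a_s_1 + 1/5*a_s_2 + 3/10*a_s_3 + 1/10*a_s_4 + 1/10*a_s_5

Substituting a_s_1 = 1 and a_s_5 = 0, rearrange to (I - Q) a = r where r[i] = P(i -> s_1):
  [3/5, 0, -2/5] . (a_s_2, a_s_3, a_s_4) = 1/10
  [0, 7/10, -2/5] . (a_s_2, a_s_3, a_s_4) = 3/10
  [-1/5, -3/10, 9/10] . (a_s_2, a_s_3, a_s_4) = 3/10

Solving yields:
  a_s_2 = 171/250
  a_s_3 = 109/125
  a_s_4 = 97/125

Starting state is s_4, so the absorption probability is a_s_4 = 97/125.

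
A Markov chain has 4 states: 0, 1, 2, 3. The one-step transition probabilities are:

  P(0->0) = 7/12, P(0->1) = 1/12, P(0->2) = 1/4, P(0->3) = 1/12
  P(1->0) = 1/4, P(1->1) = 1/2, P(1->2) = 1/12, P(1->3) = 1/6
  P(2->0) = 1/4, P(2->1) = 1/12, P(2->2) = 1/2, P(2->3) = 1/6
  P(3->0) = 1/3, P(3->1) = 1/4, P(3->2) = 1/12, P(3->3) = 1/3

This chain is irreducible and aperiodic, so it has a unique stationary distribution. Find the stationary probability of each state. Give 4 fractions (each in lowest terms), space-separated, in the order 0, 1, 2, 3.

The stationary distribution satisfies pi = pi * P, i.e.:
  pi_0 = 7/12*pi_0 + 1/4*pi_1 + 1/4*pi_2 + 1/3*pi_3
  pi_1 = 1/12*pi_0 + 1/2*pi_1 + 1/12*pi_2 + 1/4*pi_3
  pi_2 = 1/4*pi_0 + 1/12*pi_1 + 1/2*pi_2 + 1/12*pi_3
  pi_3 = 1/12*pi_0 + 1/6*pi_1 + 1/6*pi_2 + 1/3*pi_3
with normalization: pi_0 + pi_1 + pi_2 + pi_3 = 1.

Using the first 3 balance equations plus normalization, the linear system A*pi = b is:
  [-5/12, 1/4, 1/4, 1/3] . pi = 0
  [1/12, -1/2, 1/12, 1/4] . pi = 0
  [1/4, 1/12, -1/2, 1/12] . pi = 0
  [1, 1, 1, 1] . pi = 1

Solving yields:
  pi_0 = 32/81
  pi_1 = 107/567
  pi_2 = 145/567
  pi_3 = 13/81

Verification (pi * P):
  32/81*7/12 + 107/567*1/4 + 145/567*1/4 + 13/81*1/3 = 32/81 = pi_0  (ok)
  32/81*1/12 + 107/567*1/2 + 145/567*1/12 + 13/81*1/4 = 107/567 = pi_1  (ok)
  32/81*1/4 + 107/567*1/12 + 145/567*1/2 + 13/81*1/12 = 145/567 = pi_2  (ok)
  32/81*1/12 + 107/567*1/6 + 145/567*1/6 + 13/81*1/3 = 13/81 = pi_3  (ok)

Answer: 32/81 107/567 145/567 13/81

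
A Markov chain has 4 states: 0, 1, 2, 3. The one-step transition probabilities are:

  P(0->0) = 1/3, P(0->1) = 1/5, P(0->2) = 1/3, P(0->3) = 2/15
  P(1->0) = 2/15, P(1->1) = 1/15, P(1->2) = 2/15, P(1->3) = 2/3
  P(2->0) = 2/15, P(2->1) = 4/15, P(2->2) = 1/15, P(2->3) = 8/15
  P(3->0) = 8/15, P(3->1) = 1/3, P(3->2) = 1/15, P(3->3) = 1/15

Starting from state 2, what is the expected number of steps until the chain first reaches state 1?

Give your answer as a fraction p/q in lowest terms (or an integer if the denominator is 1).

Answer: 1125/298

Derivation:
Let h_i = expected steps to first reach 1 from state i.
Boundary: h_1 = 0.
First-step equations for the other states:
  h_0 = 1 + 1/3*h_0 + 1/5*h_1 + 1/3*h_2 + 2/15*h_3
  h_2 = 1 + 2/15*h_0 + 4/15*h_1 + 1/15*h_2 + 8/15*h_3
  h_3 = 1 + 8/15*h_0 + 1/3*h_1 + 1/15*h_2 + 1/15*h_3

Substituting h_1 = 0 and rearranging gives the linear system (I - Q) h = 1:
  [2/3, -1/3, -2/15] . (h_0, h_2, h_3) = 1
  [-2/15, 14/15, -8/15] . (h_0, h_2, h_3) = 1
  [-8/15, -1/15, 14/15] . (h_0, h_2, h_3) = 1

Solving yields:
  h_0 = 615/149
  h_2 = 1125/298
  h_3 = 2205/596

Starting state is 2, so the expected hitting time is h_2 = 1125/298.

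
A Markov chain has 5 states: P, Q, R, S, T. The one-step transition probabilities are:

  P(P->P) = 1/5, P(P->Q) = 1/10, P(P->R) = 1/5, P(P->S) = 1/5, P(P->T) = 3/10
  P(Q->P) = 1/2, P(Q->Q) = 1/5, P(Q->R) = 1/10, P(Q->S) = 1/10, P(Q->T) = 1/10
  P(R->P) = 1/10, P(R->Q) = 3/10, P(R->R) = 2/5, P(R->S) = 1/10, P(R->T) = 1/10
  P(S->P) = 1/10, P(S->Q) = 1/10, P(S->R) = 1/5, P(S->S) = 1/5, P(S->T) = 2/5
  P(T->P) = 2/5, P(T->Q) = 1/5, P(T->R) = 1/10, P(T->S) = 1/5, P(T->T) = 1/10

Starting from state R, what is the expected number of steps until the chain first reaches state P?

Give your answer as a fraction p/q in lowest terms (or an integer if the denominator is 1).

Let h_i = expected steps to first reach P from state i.
Boundary: h_P = 0.
First-step equations for the other states:
  h_Q = 1 + 1/2*h_P + 1/5*h_Q + 1/10*h_R + 1/10*h_S + 1/10*h_T
  h_R = 1 + 1/10*h_P + 3/10*h_Q + 2/5*h_R + 1/10*h_S + 1/10*h_T
  h_S = 1 + 1/10*h_P + 1/10*h_Q + 1/5*h_R + 1/5*h_S + 2/5*h_T
  h_T = 1 + 2/5*h_P + 1/5*h_Q + 1/10*h_R + 1/5*h_S + 1/10*h_T

Substituting h_P = 0 and rearranging gives the linear system (I - Q) h = 1:
  [4/5, -1/10, -1/10, -1/10] . (h_Q, h_R, h_S, h_T) = 1
  [-3/10, 3/5, -1/10, -1/10] . (h_Q, h_R, h_S, h_T) = 1
  [-1/10, -1/5, 4/5, -2/5] . (h_Q, h_R, h_S, h_T) = 1
  [-1/5, -1/10, -1/5, 9/10] . (h_Q, h_R, h_S, h_T) = 1

Solving yields:
  h_Q = 870/323
  h_R = 9570/2261
  h_S = 500/119
  h_T = 7040/2261

Starting state is R, so the expected hitting time is h_R = 9570/2261.

Answer: 9570/2261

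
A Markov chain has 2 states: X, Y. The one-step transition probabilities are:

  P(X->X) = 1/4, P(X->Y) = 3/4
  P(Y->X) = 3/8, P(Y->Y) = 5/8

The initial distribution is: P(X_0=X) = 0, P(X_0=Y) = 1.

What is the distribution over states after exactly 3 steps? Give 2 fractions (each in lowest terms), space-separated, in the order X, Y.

Answer: 171/512 341/512

Derivation:
Propagating the distribution step by step (d_{t+1} = d_t * P):
d_0 = (X=0, Y=1)
  d_1[X] = 0*1/4 + 1*3/8 = 3/8
  d_1[Y] = 0*3/4 + 1*5/8 = 5/8
d_1 = (X=3/8, Y=5/8)
  d_2[X] = 3/8*1/4 + 5/8*3/8 = 21/64
  d_2[Y] = 3/8*3/4 + 5/8*5/8 = 43/64
d_2 = (X=21/64, Y=43/64)
  d_3[X] = 21/64*1/4 + 43/64*3/8 = 171/512
  d_3[Y] = 21/64*3/4 + 43/64*5/8 = 341/512
d_3 = (X=171/512, Y=341/512)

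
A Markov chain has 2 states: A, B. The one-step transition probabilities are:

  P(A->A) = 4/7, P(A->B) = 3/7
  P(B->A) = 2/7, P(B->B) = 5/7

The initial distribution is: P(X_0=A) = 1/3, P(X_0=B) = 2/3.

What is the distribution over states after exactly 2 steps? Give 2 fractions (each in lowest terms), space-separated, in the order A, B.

Answer: 58/147 89/147

Derivation:
Propagating the distribution step by step (d_{t+1} = d_t * P):
d_0 = (A=1/3, B=2/3)
  d_1[A] = 1/3*4/7 + 2/3*2/7 = 8/21
  d_1[B] = 1/3*3/7 + 2/3*5/7 = 13/21
d_1 = (A=8/21, B=13/21)
  d_2[A] = 8/21*4/7 + 13/21*2/7 = 58/147
  d_2[B] = 8/21*3/7 + 13/21*5/7 = 89/147
d_2 = (A=58/147, B=89/147)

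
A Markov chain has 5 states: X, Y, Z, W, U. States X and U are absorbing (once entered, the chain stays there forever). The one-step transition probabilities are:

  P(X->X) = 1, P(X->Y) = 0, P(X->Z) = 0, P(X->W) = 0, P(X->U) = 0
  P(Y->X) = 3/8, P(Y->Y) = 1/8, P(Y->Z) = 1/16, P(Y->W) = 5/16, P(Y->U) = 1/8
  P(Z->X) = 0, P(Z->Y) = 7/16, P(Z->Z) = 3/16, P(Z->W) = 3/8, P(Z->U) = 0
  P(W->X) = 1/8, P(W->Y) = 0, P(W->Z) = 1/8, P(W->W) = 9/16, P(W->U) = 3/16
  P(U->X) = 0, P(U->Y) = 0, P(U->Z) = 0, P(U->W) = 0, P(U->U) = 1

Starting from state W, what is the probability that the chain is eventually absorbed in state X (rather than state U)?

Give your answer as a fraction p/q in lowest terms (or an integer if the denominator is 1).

Answer: 62/141

Derivation:
Let a_i = P(absorbed in X | start in state i).
Boundary conditions: a_X = 1, a_U = 0.
For each transient state i, a_i = sum_j P(i->j) * a_j:
  a_Y = 3/8*a_X + 1/8*a_Y + 1/16*a_Z + 5/16*a_W + 1/8*a_U
  a_Z = 0*a_X + 7/16*a_Y + 3/16*a_Z + 3/8*a_W + 0*a_U
  a_W = 1/8*a_X + 0*a_Y + 1/8*a_Z + 9/16*a_W + 3/16*a_U

Substituting a_X = 1 and a_U = 0, rearrange to (I - Q) a = r where r[i] = P(i -> X):
  [7/8, -1/16, -5/16] . (a_Y, a_Z, a_W) = 3/8
  [-7/16, 13/16, -3/8] . (a_Y, a_Z, a_W) = 0
  [0, -1/8, 7/16] . (a_Y, a_Z, a_W) = 1/8

Solving yields:
  a_Y = 88/141
  a_Z = 76/141
  a_W = 62/141

Starting state is W, so the absorption probability is a_W = 62/141.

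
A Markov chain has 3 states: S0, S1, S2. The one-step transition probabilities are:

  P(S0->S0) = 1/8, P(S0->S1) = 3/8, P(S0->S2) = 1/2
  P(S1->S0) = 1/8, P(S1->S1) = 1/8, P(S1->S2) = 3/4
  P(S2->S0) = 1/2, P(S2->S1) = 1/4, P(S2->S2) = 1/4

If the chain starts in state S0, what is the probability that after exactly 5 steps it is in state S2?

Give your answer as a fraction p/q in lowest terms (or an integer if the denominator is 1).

Computing P^5 by repeated multiplication:
P^1 =
  S0: [1/8, 3/8, 1/2]
  S1: [1/8, 1/8, 3/4]
  S2: [1/2, 1/4, 1/4]
P^2 =
  S0: [5/16, 7/32, 15/32]
  S1: [13/32, 1/4, 11/32]
  S2: [7/32, 9/32, 1/2]
P^3 =
  S0: [77/256, 67/256, 7/16]
  S1: [65/256, 69/256, 61/128]
  S2: [5/16, 31/128, 57/128]
P^4 =
  S0: [37/128, 261/1024, 467/1024]
  S1: [311/1024, 127/512, 459/1024]
  S2: [299/1024, 265/1024, 115/256]
P^5 =
  S0: [2425/8192, 2083/8192, 921/2048]
  S1: [2401/8192, 2105/8192, 1843/4096]
  S2: [601/2048, 1041/4096, 1853/4096]

(P^5)[S0 -> S2] = 921/2048

Answer: 921/2048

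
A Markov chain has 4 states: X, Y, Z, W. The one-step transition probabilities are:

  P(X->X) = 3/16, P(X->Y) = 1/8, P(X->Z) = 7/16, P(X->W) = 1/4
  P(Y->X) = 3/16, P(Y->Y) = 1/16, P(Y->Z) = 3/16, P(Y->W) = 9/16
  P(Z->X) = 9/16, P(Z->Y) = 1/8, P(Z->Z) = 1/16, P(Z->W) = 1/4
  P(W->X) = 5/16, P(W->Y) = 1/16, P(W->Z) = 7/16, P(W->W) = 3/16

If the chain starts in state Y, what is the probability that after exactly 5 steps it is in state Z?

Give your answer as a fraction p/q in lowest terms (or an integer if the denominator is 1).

Answer: 2439/8192

Derivation:
Computing P^5 by repeated multiplication:
P^1 =
  X: [3/16, 1/8, 7/16, 1/4]
  Y: [3/16, 1/16, 3/16, 9/16]
  Z: [9/16, 1/8, 1/16, 1/4]
  W: [5/16, 1/16, 7/16, 3/16]
P^2 =
  X: [49/128, 13/128, 31/128, 35/128]
  Y: [21/64, 11/128, 45/128, 15/64]
  Z: [31/128, 13/128, 49/128, 35/128]
  W: [3/8, 7/64, 33/128, 33/128]
P^3 =
  X: [5/16, 13/128, 329/1024, 271/1024]
  Y: [357/1024, 215/2048, 291/1024, 537/2048]
  Z: [187/512, 13/128, 275/1024, 271/1024]
  W: [81/256, 209/2048, 321/1024, 549/2048]
P^4 =
  X: [1397/4096, 1673/16384, 2389/8192, 4345/16384]
  Y: [5355/16384, 209/2048, 39/128, 4365/16384]
  Z: [329/1024, 1673/16384, 2551/8192, 4345/16384]
  W: [5547/16384, 1669/16384, 603/2048, 543/2048]
P^5 =
  X: [43255/131072, 13375/131072, 2479/8192, 17389/65536]
  Y: [43917/131072, 26731/262144, 2439/8192, 69531/262144]
  Z: [44227/131072, 13375/131072, 9673/32768, 17389/65536]
  W: [339/1024, 26755/262144, 19767/65536, 69537/262144]

(P^5)[Y -> Z] = 2439/8192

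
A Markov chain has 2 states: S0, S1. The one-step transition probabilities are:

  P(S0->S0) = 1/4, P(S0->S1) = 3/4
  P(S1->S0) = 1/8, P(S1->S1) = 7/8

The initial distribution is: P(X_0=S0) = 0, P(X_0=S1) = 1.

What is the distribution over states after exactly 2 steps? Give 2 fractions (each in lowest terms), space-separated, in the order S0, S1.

Answer: 9/64 55/64

Derivation:
Propagating the distribution step by step (d_{t+1} = d_t * P):
d_0 = (S0=0, S1=1)
  d_1[S0] = 0*1/4 + 1*1/8 = 1/8
  d_1[S1] = 0*3/4 + 1*7/8 = 7/8
d_1 = (S0=1/8, S1=7/8)
  d_2[S0] = 1/8*1/4 + 7/8*1/8 = 9/64
  d_2[S1] = 1/8*3/4 + 7/8*7/8 = 55/64
d_2 = (S0=9/64, S1=55/64)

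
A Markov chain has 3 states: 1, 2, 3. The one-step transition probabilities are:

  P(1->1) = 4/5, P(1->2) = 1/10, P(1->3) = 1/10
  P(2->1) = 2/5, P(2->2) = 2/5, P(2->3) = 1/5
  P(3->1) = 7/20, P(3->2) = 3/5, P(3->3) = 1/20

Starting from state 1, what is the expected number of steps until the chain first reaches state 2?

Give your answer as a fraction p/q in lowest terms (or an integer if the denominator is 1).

Let h_i = expected steps to first reach 2 from state i.
Boundary: h_2 = 0.
First-step equations for the other states:
  h_1 = 1 + 4/5*h_1 + 1/10*h_2 + 1/10*h_3
  h_3 = 1 + 7/20*h_1 + 3/5*h_2 + 1/20*h_3

Substituting h_2 = 0 and rearranging gives the linear system (I - Q) h = 1:
  [1/5, -1/10] . (h_1, h_3) = 1
  [-7/20, 19/20] . (h_1, h_3) = 1

Solving yields:
  h_1 = 210/31
  h_3 = 110/31

Starting state is 1, so the expected hitting time is h_1 = 210/31.

Answer: 210/31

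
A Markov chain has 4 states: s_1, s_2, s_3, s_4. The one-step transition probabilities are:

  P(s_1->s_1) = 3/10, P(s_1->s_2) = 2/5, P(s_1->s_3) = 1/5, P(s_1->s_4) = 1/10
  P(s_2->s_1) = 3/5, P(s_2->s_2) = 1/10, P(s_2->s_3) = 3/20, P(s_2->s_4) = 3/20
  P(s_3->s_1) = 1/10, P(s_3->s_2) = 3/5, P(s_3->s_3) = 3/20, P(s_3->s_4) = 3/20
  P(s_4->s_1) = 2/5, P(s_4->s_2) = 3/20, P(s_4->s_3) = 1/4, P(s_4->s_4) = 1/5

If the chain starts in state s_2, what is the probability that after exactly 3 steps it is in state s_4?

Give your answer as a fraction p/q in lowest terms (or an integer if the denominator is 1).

Answer: 9/64

Derivation:
Computing P^3 by repeated multiplication:
P^1 =
  s_1: [3/10, 2/5, 1/5, 1/10]
  s_2: [3/5, 1/10, 3/20, 3/20]
  s_3: [1/10, 3/5, 3/20, 3/20]
  s_4: [2/5, 3/20, 1/4, 1/5]
P^2 =
  s_1: [39/100, 59/200, 7/40, 7/50]
  s_2: [63/200, 29/80, 39/200, 51/400]
  s_3: [93/200, 17/80, 17/100, 61/400]
  s_4: [63/200, 71/200, 19/100, 7/50]
P^3 =
  s_1: [147/400, 623/2000, 367/2000, 11/80]
  s_2: [153/400, 2387/8000, 357/2000, 9/64]
  s_3: [69/200, 2657/8000, 377/2000, 43/320]
  s_4: [153/400, 593/2000, 719/4000, 113/800]

(P^3)[s_2 -> s_4] = 9/64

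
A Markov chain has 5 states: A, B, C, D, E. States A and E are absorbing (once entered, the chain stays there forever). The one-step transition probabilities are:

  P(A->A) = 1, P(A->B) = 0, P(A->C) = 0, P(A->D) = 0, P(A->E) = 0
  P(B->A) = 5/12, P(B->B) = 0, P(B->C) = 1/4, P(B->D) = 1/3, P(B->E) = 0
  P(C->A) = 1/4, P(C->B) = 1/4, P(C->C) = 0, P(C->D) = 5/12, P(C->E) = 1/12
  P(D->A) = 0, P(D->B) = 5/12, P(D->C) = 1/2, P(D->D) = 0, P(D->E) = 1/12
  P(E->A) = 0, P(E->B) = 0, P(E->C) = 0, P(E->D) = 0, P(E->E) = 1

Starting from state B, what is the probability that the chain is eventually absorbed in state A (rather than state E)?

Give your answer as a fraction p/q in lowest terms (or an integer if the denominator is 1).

Answer: 250/291

Derivation:
Let a_i = P(absorbed in A | start in state i).
Boundary conditions: a_A = 1, a_E = 0.
For each transient state i, a_i = sum_j P(i->j) * a_j:
  a_B = 5/12*a_A + 0*a_B + 1/4*a_C + 1/3*a_D + 0*a_E
  a_C = 1/4*a_A + 1/4*a_B + 0*a_C + 5/12*a_D + 1/12*a_E
  a_D = 0*a_A + 5/12*a_B + 1/2*a_C + 0*a_D + 1/12*a_E

Substituting a_A = 1 and a_E = 0, rearrange to (I - Q) a = r where r[i] = P(i -> A):
  [1, -1/4, -1/3] . (a_B, a_C, a_D) = 5/12
  [-1/4, 1, -5/12] . (a_B, a_C, a_D) = 1/4
  [-5/12, -1/2, 1] . (a_B, a_C, a_D) = 0

Solving yields:
  a_B = 250/291
  a_C = 677/873
  a_D = 217/291

Starting state is B, so the absorption probability is a_B = 250/291.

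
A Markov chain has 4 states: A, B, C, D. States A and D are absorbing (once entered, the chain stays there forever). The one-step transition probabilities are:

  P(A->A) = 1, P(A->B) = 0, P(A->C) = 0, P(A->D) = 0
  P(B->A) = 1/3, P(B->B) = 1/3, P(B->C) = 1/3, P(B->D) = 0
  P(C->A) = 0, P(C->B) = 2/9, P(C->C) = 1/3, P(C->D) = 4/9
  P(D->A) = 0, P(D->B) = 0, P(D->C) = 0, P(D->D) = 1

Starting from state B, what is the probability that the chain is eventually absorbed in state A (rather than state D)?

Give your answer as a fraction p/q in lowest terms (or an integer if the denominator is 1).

Let a_i = P(absorbed in A | start in state i).
Boundary conditions: a_A = 1, a_D = 0.
For each transient state i, a_i = sum_j P(i->j) * a_j:
  a_B = 1/3*a_A + 1/3*a_B + 1/3*a_C + 0*a_D
  a_C = 0*a_A + 2/9*a_B + 1/3*a_C + 4/9*a_D

Substituting a_A = 1 and a_D = 0, rearrange to (I - Q) a = r where r[i] = P(i -> A):
  [2/3, -1/3] . (a_B, a_C) = 1/3
  [-2/9, 2/3] . (a_B, a_C) = 0

Solving yields:
  a_B = 3/5
  a_C = 1/5

Starting state is B, so the absorption probability is a_B = 3/5.

Answer: 3/5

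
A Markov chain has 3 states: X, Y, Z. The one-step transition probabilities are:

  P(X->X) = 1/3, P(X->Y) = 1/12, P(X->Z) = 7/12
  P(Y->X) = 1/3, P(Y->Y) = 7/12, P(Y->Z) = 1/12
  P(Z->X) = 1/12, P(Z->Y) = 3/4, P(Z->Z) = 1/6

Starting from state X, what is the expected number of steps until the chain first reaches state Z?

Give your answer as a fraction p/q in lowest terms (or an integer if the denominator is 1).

Answer: 2

Derivation:
Let h_i = expected steps to first reach Z from state i.
Boundary: h_Z = 0.
First-step equations for the other states:
  h_X = 1 + 1/3*h_X + 1/12*h_Y + 7/12*h_Z
  h_Y = 1 + 1/3*h_X + 7/12*h_Y + 1/12*h_Z

Substituting h_Z = 0 and rearranging gives the linear system (I - Q) h = 1:
  [2/3, -1/12] . (h_X, h_Y) = 1
  [-1/3, 5/12] . (h_X, h_Y) = 1

Solving yields:
  h_X = 2
  h_Y = 4

Starting state is X, so the expected hitting time is h_X = 2.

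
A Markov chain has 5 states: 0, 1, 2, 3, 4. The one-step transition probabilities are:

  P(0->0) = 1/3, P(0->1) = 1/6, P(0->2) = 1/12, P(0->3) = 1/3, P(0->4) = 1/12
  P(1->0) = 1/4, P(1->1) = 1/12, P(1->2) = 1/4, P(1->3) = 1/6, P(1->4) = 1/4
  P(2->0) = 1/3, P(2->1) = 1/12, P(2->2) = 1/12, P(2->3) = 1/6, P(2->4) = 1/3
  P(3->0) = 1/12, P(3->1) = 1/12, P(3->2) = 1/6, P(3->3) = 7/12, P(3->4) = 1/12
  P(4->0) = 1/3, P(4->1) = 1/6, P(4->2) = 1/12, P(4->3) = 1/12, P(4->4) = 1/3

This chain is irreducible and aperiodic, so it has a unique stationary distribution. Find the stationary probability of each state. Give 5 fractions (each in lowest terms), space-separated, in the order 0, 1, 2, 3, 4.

Answer: 1028/4261 505/4261 556/4261 1401/4261 771/4261

Derivation:
The stationary distribution satisfies pi = pi * P, i.e.:
  pi_0 = 1/3*pi_0 + 1/4*pi_1 + 1/3*pi_2 + 1/12*pi_3 + 1/3*pi_4
  pi_1 = 1/6*pi_0 + 1/12*pi_1 + 1/12*pi_2 + 1/12*pi_3 + 1/6*pi_4
  pi_2 = 1/12*pi_0 + 1/4*pi_1 + 1/12*pi_2 + 1/6*pi_3 + 1/12*pi_4
  pi_3 = 1/3*pi_0 + 1/6*pi_1 + 1/6*pi_2 + 7/12*pi_3 + 1/12*pi_4
  pi_4 = 1/12*pi_0 + 1/4*pi_1 + 1/3*pi_2 + 1/12*pi_3 + 1/3*pi_4
with normalization: pi_0 + pi_1 + pi_2 + pi_3 + pi_4 = 1.

Using the first 4 balance equations plus normalization, the linear system A*pi = b is:
  [-2/3, 1/4, 1/3, 1/12, 1/3] . pi = 0
  [1/6, -11/12, 1/12, 1/12, 1/6] . pi = 0
  [1/12, 1/4, -11/12, 1/6, 1/12] . pi = 0
  [1/3, 1/6, 1/6, -5/12, 1/12] . pi = 0
  [1, 1, 1, 1, 1] . pi = 1

Solving yields:
  pi_0 = 1028/4261
  pi_1 = 505/4261
  pi_2 = 556/4261
  pi_3 = 1401/4261
  pi_4 = 771/4261

Verification (pi * P):
  1028/4261*1/3 + 505/4261*1/4 + 556/4261*1/3 + 1401/4261*1/12 + 771/4261*1/3 = 1028/4261 = pi_0  (ok)
  1028/4261*1/6 + 505/4261*1/12 + 556/4261*1/12 + 1401/4261*1/12 + 771/4261*1/6 = 505/4261 = pi_1  (ok)
  1028/4261*1/12 + 505/4261*1/4 + 556/4261*1/12 + 1401/4261*1/6 + 771/4261*1/12 = 556/4261 = pi_2  (ok)
  1028/4261*1/3 + 505/4261*1/6 + 556/4261*1/6 + 1401/4261*7/12 + 771/4261*1/12 = 1401/4261 = pi_3  (ok)
  1028/4261*1/12 + 505/4261*1/4 + 556/4261*1/3 + 1401/4261*1/12 + 771/4261*1/3 = 771/4261 = pi_4  (ok)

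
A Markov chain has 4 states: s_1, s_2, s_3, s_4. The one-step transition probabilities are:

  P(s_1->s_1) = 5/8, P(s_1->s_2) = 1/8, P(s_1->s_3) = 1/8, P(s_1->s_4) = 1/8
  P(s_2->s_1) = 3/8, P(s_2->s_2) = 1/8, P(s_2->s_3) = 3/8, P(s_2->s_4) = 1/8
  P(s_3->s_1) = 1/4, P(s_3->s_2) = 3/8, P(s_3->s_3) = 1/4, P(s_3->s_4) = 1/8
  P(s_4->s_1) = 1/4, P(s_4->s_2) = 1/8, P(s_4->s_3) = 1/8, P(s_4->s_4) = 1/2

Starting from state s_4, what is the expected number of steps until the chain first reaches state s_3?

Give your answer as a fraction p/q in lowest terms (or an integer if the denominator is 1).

Answer: 32/5

Derivation:
Let h_i = expected steps to first reach s_3 from state i.
Boundary: h_s_3 = 0.
First-step equations for the other states:
  h_s_1 = 1 + 5/8*h_s_1 + 1/8*h_s_2 + 1/8*h_s_3 + 1/8*h_s_4
  h_s_2 = 1 + 3/8*h_s_1 + 1/8*h_s_2 + 3/8*h_s_3 + 1/8*h_s_4
  h_s_4 = 1 + 1/4*h_s_1 + 1/8*h_s_2 + 1/8*h_s_3 + 1/2*h_s_4

Substituting h_s_3 = 0 and rearranging gives the linear system (I - Q) h = 1:
  [3/8, -1/8, -1/8] . (h_s_1, h_s_2, h_s_4) = 1
  [-3/8, 7/8, -1/8] . (h_s_1, h_s_2, h_s_4) = 1
  [-1/4, -1/8, 1/2] . (h_s_1, h_s_2, h_s_4) = 1

Solving yields:
  h_s_1 = 32/5
  h_s_2 = 24/5
  h_s_4 = 32/5

Starting state is s_4, so the expected hitting time is h_s_4 = 32/5.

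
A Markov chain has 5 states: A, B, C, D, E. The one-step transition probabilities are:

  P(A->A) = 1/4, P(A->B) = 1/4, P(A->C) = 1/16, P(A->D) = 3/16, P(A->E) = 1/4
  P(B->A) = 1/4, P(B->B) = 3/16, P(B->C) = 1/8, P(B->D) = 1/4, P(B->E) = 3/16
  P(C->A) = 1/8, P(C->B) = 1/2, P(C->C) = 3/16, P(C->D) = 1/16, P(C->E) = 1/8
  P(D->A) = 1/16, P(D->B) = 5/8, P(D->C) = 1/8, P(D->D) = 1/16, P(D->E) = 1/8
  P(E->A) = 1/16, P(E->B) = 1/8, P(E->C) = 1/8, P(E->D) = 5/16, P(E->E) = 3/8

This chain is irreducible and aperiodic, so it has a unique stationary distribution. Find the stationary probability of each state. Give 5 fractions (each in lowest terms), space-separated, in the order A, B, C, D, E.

Answer: 2341/14888 1143/3722 1829/14888 5787/29776 6505/29776

Derivation:
The stationary distribution satisfies pi = pi * P, i.e.:
  pi_A = 1/4*pi_A + 1/4*pi_B + 1/8*pi_C + 1/16*pi_D + 1/16*pi_E
  pi_B = 1/4*pi_A + 3/16*pi_B + 1/2*pi_C + 5/8*pi_D + 1/8*pi_E
  pi_C = 1/16*pi_A + 1/8*pi_B + 3/16*pi_C + 1/8*pi_D + 1/8*pi_E
  pi_D = 3/16*pi_A + 1/4*pi_B + 1/16*pi_C + 1/16*pi_D + 5/16*pi_E
  pi_E = 1/4*pi_A + 3/16*pi_B + 1/8*pi_C + 1/8*pi_D + 3/8*pi_E
with normalization: pi_A + pi_B + pi_C + pi_D + pi_E = 1.

Using the first 4 balance equations plus normalization, the linear system A*pi = b is:
  [-3/4, 1/4, 1/8, 1/16, 1/16] . pi = 0
  [1/4, -13/16, 1/2, 5/8, 1/8] . pi = 0
  [1/16, 1/8, -13/16, 1/8, 1/8] . pi = 0
  [3/16, 1/4, 1/16, -15/16, 5/16] . pi = 0
  [1, 1, 1, 1, 1] . pi = 1

Solving yields:
  pi_A = 2341/14888
  pi_B = 1143/3722
  pi_C = 1829/14888
  pi_D = 5787/29776
  pi_E = 6505/29776

Verification (pi * P):
  2341/14888*1/4 + 1143/3722*1/4 + 1829/14888*1/8 + 5787/29776*1/16 + 6505/29776*1/16 = 2341/14888 = pi_A  (ok)
  2341/14888*1/4 + 1143/3722*3/16 + 1829/14888*1/2 + 5787/29776*5/8 + 6505/29776*1/8 = 1143/3722 = pi_B  (ok)
  2341/14888*1/16 + 1143/3722*1/8 + 1829/14888*3/16 + 5787/29776*1/8 + 6505/29776*1/8 = 1829/14888 = pi_C  (ok)
  2341/14888*3/16 + 1143/3722*1/4 + 1829/14888*1/16 + 5787/29776*1/16 + 6505/29776*5/16 = 5787/29776 = pi_D  (ok)
  2341/14888*1/4 + 1143/3722*3/16 + 1829/14888*1/8 + 5787/29776*1/8 + 6505/29776*3/8 = 6505/29776 = pi_E  (ok)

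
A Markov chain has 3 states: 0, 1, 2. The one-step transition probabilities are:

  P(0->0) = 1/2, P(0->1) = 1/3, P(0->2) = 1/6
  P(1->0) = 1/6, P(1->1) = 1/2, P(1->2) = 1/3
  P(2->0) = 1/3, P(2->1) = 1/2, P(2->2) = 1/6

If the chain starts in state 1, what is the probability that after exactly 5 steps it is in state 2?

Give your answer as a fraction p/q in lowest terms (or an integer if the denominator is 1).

Computing P^5 by repeated multiplication:
P^1 =
  0: [1/2, 1/3, 1/6]
  1: [1/6, 1/2, 1/3]
  2: [1/3, 1/2, 1/6]
P^2 =
  0: [13/36, 5/12, 2/9]
  1: [5/18, 17/36, 1/4]
  2: [11/36, 4/9, 1/4]
P^3 =
  0: [35/108, 95/216, 17/72]
  1: [65/216, 49/108, 53/216]
  2: [67/216, 97/216, 13/54]
P^4 =
  0: [407/1296, 289/648, 311/1296]
  1: [133/432, 583/1296, 157/648]
  2: [67/216, 581/1296, 313/1296]
P^5 =
  0: [269/864, 3481/7776, 937/3888]
  1: [301/972, 1163/2592, 1879/7776]
  2: [2413/7776, 581/1296, 1877/7776]

(P^5)[1 -> 2] = 1879/7776

Answer: 1879/7776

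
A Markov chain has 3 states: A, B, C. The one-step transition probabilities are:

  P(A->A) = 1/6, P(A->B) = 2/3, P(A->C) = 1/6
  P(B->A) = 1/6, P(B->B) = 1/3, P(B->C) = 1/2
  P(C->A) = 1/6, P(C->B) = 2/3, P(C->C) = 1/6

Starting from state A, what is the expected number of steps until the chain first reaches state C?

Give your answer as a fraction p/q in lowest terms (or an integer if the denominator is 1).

Let h_i = expected steps to first reach C from state i.
Boundary: h_C = 0.
First-step equations for the other states:
  h_A = 1 + 1/6*h_A + 2/3*h_B + 1/6*h_C
  h_B = 1 + 1/6*h_A + 1/3*h_B + 1/2*h_C

Substituting h_C = 0 and rearranging gives the linear system (I - Q) h = 1:
  [5/6, -2/3] . (h_A, h_B) = 1
  [-1/6, 2/3] . (h_A, h_B) = 1

Solving yields:
  h_A = 3
  h_B = 9/4

Starting state is A, so the expected hitting time is h_A = 3.

Answer: 3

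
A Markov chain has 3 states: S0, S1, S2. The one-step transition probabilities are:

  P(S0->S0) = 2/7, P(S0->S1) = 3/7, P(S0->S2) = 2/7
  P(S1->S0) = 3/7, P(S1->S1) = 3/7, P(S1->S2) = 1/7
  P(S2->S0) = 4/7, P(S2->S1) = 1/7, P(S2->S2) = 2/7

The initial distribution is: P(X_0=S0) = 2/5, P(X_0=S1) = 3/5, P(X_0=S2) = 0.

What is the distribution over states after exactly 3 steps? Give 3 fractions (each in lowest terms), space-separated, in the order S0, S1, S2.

Answer: 691/1715 125/343 57/245

Derivation:
Propagating the distribution step by step (d_{t+1} = d_t * P):
d_0 = (S0=2/5, S1=3/5, S2=0)
  d_1[S0] = 2/5*2/7 + 3/5*3/7 + 0*4/7 = 13/35
  d_1[S1] = 2/5*3/7 + 3/5*3/7 + 0*1/7 = 3/7
  d_1[S2] = 2/5*2/7 + 3/5*1/7 + 0*2/7 = 1/5
d_1 = (S0=13/35, S1=3/7, S2=1/5)
  d_2[S0] = 13/35*2/7 + 3/7*3/7 + 1/5*4/7 = 99/245
  d_2[S1] = 13/35*3/7 + 3/7*3/7 + 1/5*1/7 = 13/35
  d_2[S2] = 13/35*2/7 + 3/7*1/7 + 1/5*2/7 = 11/49
d_2 = (S0=99/245, S1=13/35, S2=11/49)
  d_3[S0] = 99/245*2/7 + 13/35*3/7 + 11/49*4/7 = 691/1715
  d_3[S1] = 99/245*3/7 + 13/35*3/7 + 11/49*1/7 = 125/343
  d_3[S2] = 99/245*2/7 + 13/35*1/7 + 11/49*2/7 = 57/245
d_3 = (S0=691/1715, S1=125/343, S2=57/245)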